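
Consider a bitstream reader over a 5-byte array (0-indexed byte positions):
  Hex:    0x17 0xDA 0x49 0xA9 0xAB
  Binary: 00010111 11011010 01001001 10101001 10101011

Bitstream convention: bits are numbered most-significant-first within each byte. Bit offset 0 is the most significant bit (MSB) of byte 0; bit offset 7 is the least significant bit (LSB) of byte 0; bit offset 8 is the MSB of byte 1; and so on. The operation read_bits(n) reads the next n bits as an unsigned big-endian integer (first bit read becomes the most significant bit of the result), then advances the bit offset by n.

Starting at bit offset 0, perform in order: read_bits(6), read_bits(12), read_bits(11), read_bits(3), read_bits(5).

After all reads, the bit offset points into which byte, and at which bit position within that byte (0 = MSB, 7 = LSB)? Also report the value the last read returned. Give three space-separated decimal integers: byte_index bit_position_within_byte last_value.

Answer: 4 5 21

Derivation:
Read 1: bits[0:6] width=6 -> value=5 (bin 000101); offset now 6 = byte 0 bit 6; 34 bits remain
Read 2: bits[6:18] width=12 -> value=3945 (bin 111101101001); offset now 18 = byte 2 bit 2; 22 bits remain
Read 3: bits[18:29] width=11 -> value=309 (bin 00100110101); offset now 29 = byte 3 bit 5; 11 bits remain
Read 4: bits[29:32] width=3 -> value=1 (bin 001); offset now 32 = byte 4 bit 0; 8 bits remain
Read 5: bits[32:37] width=5 -> value=21 (bin 10101); offset now 37 = byte 4 bit 5; 3 bits remain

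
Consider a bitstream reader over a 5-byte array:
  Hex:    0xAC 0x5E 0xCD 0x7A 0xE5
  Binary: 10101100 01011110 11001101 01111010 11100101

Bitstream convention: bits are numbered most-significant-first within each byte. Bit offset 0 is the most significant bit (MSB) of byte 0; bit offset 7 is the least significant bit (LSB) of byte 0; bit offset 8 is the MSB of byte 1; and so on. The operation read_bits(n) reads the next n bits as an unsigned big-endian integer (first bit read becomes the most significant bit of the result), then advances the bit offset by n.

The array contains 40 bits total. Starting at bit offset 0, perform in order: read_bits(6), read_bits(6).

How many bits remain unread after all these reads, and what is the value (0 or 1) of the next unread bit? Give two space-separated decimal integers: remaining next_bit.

Read 1: bits[0:6] width=6 -> value=43 (bin 101011); offset now 6 = byte 0 bit 6; 34 bits remain
Read 2: bits[6:12] width=6 -> value=5 (bin 000101); offset now 12 = byte 1 bit 4; 28 bits remain

Answer: 28 1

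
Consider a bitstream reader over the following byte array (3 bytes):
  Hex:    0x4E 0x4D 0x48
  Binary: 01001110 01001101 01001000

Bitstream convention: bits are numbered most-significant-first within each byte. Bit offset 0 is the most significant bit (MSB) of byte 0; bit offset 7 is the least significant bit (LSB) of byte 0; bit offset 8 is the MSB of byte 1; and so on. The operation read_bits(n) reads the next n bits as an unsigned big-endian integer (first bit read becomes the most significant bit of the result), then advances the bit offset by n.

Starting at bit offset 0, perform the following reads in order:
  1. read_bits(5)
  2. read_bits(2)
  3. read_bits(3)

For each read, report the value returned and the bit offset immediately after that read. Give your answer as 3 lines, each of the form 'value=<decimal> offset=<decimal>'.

Answer: value=9 offset=5
value=3 offset=7
value=1 offset=10

Derivation:
Read 1: bits[0:5] width=5 -> value=9 (bin 01001); offset now 5 = byte 0 bit 5; 19 bits remain
Read 2: bits[5:7] width=2 -> value=3 (bin 11); offset now 7 = byte 0 bit 7; 17 bits remain
Read 3: bits[7:10] width=3 -> value=1 (bin 001); offset now 10 = byte 1 bit 2; 14 bits remain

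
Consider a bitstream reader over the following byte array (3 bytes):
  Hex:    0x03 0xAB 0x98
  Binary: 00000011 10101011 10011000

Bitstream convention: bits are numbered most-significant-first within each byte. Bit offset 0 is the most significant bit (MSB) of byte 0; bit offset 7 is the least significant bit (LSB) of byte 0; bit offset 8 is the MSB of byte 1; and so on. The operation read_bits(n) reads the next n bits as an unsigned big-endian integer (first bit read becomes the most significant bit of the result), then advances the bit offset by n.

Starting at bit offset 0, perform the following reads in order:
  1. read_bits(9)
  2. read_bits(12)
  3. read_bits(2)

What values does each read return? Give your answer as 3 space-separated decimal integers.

Read 1: bits[0:9] width=9 -> value=7 (bin 000000111); offset now 9 = byte 1 bit 1; 15 bits remain
Read 2: bits[9:21] width=12 -> value=1395 (bin 010101110011); offset now 21 = byte 2 bit 5; 3 bits remain
Read 3: bits[21:23] width=2 -> value=0 (bin 00); offset now 23 = byte 2 bit 7; 1 bits remain

Answer: 7 1395 0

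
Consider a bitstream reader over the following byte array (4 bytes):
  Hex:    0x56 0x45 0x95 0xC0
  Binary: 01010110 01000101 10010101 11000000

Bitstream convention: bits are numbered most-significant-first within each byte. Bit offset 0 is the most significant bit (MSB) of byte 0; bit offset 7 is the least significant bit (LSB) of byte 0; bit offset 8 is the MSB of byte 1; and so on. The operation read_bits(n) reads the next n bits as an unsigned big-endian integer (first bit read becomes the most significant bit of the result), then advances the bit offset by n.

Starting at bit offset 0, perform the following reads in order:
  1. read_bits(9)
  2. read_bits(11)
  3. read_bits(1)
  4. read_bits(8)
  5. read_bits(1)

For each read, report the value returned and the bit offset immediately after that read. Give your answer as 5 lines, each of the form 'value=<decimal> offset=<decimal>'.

Read 1: bits[0:9] width=9 -> value=172 (bin 010101100); offset now 9 = byte 1 bit 1; 23 bits remain
Read 2: bits[9:20] width=11 -> value=1113 (bin 10001011001); offset now 20 = byte 2 bit 4; 12 bits remain
Read 3: bits[20:21] width=1 -> value=0 (bin 0); offset now 21 = byte 2 bit 5; 11 bits remain
Read 4: bits[21:29] width=8 -> value=184 (bin 10111000); offset now 29 = byte 3 bit 5; 3 bits remain
Read 5: bits[29:30] width=1 -> value=0 (bin 0); offset now 30 = byte 3 bit 6; 2 bits remain

Answer: value=172 offset=9
value=1113 offset=20
value=0 offset=21
value=184 offset=29
value=0 offset=30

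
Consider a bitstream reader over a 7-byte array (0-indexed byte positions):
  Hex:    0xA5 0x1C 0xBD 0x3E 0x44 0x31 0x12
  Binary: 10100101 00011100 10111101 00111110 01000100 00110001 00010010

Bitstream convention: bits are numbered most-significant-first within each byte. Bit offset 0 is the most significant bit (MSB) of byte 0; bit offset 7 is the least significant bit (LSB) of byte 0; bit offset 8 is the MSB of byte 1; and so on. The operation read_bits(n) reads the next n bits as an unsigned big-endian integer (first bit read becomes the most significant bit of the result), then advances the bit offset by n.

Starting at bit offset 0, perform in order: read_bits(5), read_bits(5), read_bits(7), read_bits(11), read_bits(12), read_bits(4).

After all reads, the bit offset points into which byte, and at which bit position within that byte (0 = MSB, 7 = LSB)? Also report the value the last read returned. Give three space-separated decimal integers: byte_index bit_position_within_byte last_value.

Read 1: bits[0:5] width=5 -> value=20 (bin 10100); offset now 5 = byte 0 bit 5; 51 bits remain
Read 2: bits[5:10] width=5 -> value=20 (bin 10100); offset now 10 = byte 1 bit 2; 46 bits remain
Read 3: bits[10:17] width=7 -> value=57 (bin 0111001); offset now 17 = byte 2 bit 1; 39 bits remain
Read 4: bits[17:28] width=11 -> value=979 (bin 01111010011); offset now 28 = byte 3 bit 4; 28 bits remain
Read 5: bits[28:40] width=12 -> value=3652 (bin 111001000100); offset now 40 = byte 5 bit 0; 16 bits remain
Read 6: bits[40:44] width=4 -> value=3 (bin 0011); offset now 44 = byte 5 bit 4; 12 bits remain

Answer: 5 4 3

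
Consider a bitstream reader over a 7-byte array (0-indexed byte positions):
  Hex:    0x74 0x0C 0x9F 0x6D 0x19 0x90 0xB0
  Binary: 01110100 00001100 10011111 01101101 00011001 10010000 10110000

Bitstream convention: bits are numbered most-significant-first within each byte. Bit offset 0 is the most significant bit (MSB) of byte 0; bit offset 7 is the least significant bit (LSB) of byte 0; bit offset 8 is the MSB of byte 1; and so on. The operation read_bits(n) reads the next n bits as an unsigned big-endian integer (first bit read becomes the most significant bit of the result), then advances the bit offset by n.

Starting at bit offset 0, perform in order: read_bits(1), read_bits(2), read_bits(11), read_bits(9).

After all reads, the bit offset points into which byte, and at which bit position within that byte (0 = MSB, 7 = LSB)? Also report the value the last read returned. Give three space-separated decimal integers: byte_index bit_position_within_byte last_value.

Read 1: bits[0:1] width=1 -> value=0 (bin 0); offset now 1 = byte 0 bit 1; 55 bits remain
Read 2: bits[1:3] width=2 -> value=3 (bin 11); offset now 3 = byte 0 bit 3; 53 bits remain
Read 3: bits[3:14] width=11 -> value=1283 (bin 10100000011); offset now 14 = byte 1 bit 6; 42 bits remain
Read 4: bits[14:23] width=9 -> value=79 (bin 001001111); offset now 23 = byte 2 bit 7; 33 bits remain

Answer: 2 7 79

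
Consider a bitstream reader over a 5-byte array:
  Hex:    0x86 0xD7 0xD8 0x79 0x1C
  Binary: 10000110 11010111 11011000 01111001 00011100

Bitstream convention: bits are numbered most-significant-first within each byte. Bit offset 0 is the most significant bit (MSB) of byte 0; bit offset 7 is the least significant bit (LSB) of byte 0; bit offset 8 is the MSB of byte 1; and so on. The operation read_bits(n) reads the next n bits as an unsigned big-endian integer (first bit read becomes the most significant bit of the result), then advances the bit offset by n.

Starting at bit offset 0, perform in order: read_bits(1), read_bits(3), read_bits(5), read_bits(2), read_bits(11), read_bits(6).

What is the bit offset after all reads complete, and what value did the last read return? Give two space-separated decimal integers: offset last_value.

Answer: 28 7

Derivation:
Read 1: bits[0:1] width=1 -> value=1 (bin 1); offset now 1 = byte 0 bit 1; 39 bits remain
Read 2: bits[1:4] width=3 -> value=0 (bin 000); offset now 4 = byte 0 bit 4; 36 bits remain
Read 3: bits[4:9] width=5 -> value=13 (bin 01101); offset now 9 = byte 1 bit 1; 31 bits remain
Read 4: bits[9:11] width=2 -> value=2 (bin 10); offset now 11 = byte 1 bit 3; 29 bits remain
Read 5: bits[11:22] width=11 -> value=1526 (bin 10111110110); offset now 22 = byte 2 bit 6; 18 bits remain
Read 6: bits[22:28] width=6 -> value=7 (bin 000111); offset now 28 = byte 3 bit 4; 12 bits remain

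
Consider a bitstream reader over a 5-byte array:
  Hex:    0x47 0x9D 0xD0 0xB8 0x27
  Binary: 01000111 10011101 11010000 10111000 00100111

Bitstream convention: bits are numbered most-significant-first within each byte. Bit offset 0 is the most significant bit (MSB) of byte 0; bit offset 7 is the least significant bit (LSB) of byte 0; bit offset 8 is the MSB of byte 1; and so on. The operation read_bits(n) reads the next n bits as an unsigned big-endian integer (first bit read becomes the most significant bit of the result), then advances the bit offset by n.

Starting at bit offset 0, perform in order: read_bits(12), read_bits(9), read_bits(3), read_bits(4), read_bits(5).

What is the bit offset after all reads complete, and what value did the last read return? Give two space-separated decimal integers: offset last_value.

Answer: 33 16

Derivation:
Read 1: bits[0:12] width=12 -> value=1145 (bin 010001111001); offset now 12 = byte 1 bit 4; 28 bits remain
Read 2: bits[12:21] width=9 -> value=442 (bin 110111010); offset now 21 = byte 2 bit 5; 19 bits remain
Read 3: bits[21:24] width=3 -> value=0 (bin 000); offset now 24 = byte 3 bit 0; 16 bits remain
Read 4: bits[24:28] width=4 -> value=11 (bin 1011); offset now 28 = byte 3 bit 4; 12 bits remain
Read 5: bits[28:33] width=5 -> value=16 (bin 10000); offset now 33 = byte 4 bit 1; 7 bits remain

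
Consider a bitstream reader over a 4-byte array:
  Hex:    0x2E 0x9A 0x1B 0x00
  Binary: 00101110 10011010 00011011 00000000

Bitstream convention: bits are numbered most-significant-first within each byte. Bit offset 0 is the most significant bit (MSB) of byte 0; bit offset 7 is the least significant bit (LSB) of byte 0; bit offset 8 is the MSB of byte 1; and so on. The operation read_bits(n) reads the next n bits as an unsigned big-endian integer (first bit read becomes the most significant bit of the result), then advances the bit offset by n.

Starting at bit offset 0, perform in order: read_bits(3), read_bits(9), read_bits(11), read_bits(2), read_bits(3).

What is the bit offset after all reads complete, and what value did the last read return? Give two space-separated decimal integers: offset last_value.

Read 1: bits[0:3] width=3 -> value=1 (bin 001); offset now 3 = byte 0 bit 3; 29 bits remain
Read 2: bits[3:12] width=9 -> value=233 (bin 011101001); offset now 12 = byte 1 bit 4; 20 bits remain
Read 3: bits[12:23] width=11 -> value=1293 (bin 10100001101); offset now 23 = byte 2 bit 7; 9 bits remain
Read 4: bits[23:25] width=2 -> value=2 (bin 10); offset now 25 = byte 3 bit 1; 7 bits remain
Read 5: bits[25:28] width=3 -> value=0 (bin 000); offset now 28 = byte 3 bit 4; 4 bits remain

Answer: 28 0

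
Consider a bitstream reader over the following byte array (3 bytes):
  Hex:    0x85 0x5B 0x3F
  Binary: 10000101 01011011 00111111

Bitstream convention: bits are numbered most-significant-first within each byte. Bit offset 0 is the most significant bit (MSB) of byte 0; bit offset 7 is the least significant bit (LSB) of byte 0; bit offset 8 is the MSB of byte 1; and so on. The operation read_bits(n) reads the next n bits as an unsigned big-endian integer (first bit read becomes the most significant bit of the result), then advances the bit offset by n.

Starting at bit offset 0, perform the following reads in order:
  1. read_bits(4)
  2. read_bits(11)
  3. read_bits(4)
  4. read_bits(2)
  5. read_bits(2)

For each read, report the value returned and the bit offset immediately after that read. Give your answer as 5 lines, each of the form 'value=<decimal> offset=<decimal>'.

Answer: value=8 offset=4
value=685 offset=15
value=9 offset=19
value=3 offset=21
value=3 offset=23

Derivation:
Read 1: bits[0:4] width=4 -> value=8 (bin 1000); offset now 4 = byte 0 bit 4; 20 bits remain
Read 2: bits[4:15] width=11 -> value=685 (bin 01010101101); offset now 15 = byte 1 bit 7; 9 bits remain
Read 3: bits[15:19] width=4 -> value=9 (bin 1001); offset now 19 = byte 2 bit 3; 5 bits remain
Read 4: bits[19:21] width=2 -> value=3 (bin 11); offset now 21 = byte 2 bit 5; 3 bits remain
Read 5: bits[21:23] width=2 -> value=3 (bin 11); offset now 23 = byte 2 bit 7; 1 bits remain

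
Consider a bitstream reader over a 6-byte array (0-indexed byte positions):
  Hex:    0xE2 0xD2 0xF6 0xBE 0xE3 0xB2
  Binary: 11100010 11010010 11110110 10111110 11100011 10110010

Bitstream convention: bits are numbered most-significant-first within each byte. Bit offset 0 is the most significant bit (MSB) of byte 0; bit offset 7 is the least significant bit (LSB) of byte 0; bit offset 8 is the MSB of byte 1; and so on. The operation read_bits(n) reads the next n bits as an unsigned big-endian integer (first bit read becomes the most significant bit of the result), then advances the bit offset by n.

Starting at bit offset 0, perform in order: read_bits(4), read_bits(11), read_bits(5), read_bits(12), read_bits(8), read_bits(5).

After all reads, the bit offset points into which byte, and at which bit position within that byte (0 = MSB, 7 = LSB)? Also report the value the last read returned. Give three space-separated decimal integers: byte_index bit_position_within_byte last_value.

Answer: 5 5 22

Derivation:
Read 1: bits[0:4] width=4 -> value=14 (bin 1110); offset now 4 = byte 0 bit 4; 44 bits remain
Read 2: bits[4:15] width=11 -> value=361 (bin 00101101001); offset now 15 = byte 1 bit 7; 33 bits remain
Read 3: bits[15:20] width=5 -> value=15 (bin 01111); offset now 20 = byte 2 bit 4; 28 bits remain
Read 4: bits[20:32] width=12 -> value=1726 (bin 011010111110); offset now 32 = byte 4 bit 0; 16 bits remain
Read 5: bits[32:40] width=8 -> value=227 (bin 11100011); offset now 40 = byte 5 bit 0; 8 bits remain
Read 6: bits[40:45] width=5 -> value=22 (bin 10110); offset now 45 = byte 5 bit 5; 3 bits remain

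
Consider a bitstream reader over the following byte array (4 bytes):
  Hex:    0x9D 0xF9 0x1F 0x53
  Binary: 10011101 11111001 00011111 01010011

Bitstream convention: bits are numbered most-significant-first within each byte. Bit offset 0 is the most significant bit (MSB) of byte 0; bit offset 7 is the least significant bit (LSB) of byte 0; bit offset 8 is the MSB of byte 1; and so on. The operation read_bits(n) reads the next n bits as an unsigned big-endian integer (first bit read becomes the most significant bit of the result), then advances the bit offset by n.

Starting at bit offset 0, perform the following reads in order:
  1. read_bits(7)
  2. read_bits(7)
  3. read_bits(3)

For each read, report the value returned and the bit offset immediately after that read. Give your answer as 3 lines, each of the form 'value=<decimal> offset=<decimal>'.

Read 1: bits[0:7] width=7 -> value=78 (bin 1001110); offset now 7 = byte 0 bit 7; 25 bits remain
Read 2: bits[7:14] width=7 -> value=126 (bin 1111110); offset now 14 = byte 1 bit 6; 18 bits remain
Read 3: bits[14:17] width=3 -> value=2 (bin 010); offset now 17 = byte 2 bit 1; 15 bits remain

Answer: value=78 offset=7
value=126 offset=14
value=2 offset=17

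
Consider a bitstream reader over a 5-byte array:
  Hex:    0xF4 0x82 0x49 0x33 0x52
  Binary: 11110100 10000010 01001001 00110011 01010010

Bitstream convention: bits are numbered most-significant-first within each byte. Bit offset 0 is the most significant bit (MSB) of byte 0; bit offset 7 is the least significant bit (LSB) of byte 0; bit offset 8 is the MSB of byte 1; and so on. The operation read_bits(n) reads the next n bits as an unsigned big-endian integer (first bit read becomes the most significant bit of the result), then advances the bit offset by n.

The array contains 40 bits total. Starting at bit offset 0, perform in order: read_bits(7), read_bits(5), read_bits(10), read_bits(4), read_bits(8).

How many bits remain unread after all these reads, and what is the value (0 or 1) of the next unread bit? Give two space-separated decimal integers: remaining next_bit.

Answer: 6 0

Derivation:
Read 1: bits[0:7] width=7 -> value=122 (bin 1111010); offset now 7 = byte 0 bit 7; 33 bits remain
Read 2: bits[7:12] width=5 -> value=8 (bin 01000); offset now 12 = byte 1 bit 4; 28 bits remain
Read 3: bits[12:22] width=10 -> value=146 (bin 0010010010); offset now 22 = byte 2 bit 6; 18 bits remain
Read 4: bits[22:26] width=4 -> value=4 (bin 0100); offset now 26 = byte 3 bit 2; 14 bits remain
Read 5: bits[26:34] width=8 -> value=205 (bin 11001101); offset now 34 = byte 4 bit 2; 6 bits remain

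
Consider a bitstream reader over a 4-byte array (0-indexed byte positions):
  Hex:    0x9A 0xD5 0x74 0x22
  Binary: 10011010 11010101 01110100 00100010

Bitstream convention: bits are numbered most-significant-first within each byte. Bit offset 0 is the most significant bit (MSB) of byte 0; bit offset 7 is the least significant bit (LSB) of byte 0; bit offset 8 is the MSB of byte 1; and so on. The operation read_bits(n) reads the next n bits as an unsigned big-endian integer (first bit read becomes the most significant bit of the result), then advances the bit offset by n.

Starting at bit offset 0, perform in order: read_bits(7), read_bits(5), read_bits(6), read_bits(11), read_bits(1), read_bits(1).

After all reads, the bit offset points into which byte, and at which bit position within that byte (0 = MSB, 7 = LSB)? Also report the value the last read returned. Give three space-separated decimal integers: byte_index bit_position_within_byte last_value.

Answer: 3 7 1

Derivation:
Read 1: bits[0:7] width=7 -> value=77 (bin 1001101); offset now 7 = byte 0 bit 7; 25 bits remain
Read 2: bits[7:12] width=5 -> value=13 (bin 01101); offset now 12 = byte 1 bit 4; 20 bits remain
Read 3: bits[12:18] width=6 -> value=21 (bin 010101); offset now 18 = byte 2 bit 2; 14 bits remain
Read 4: bits[18:29] width=11 -> value=1668 (bin 11010000100); offset now 29 = byte 3 bit 5; 3 bits remain
Read 5: bits[29:30] width=1 -> value=0 (bin 0); offset now 30 = byte 3 bit 6; 2 bits remain
Read 6: bits[30:31] width=1 -> value=1 (bin 1); offset now 31 = byte 3 bit 7; 1 bits remain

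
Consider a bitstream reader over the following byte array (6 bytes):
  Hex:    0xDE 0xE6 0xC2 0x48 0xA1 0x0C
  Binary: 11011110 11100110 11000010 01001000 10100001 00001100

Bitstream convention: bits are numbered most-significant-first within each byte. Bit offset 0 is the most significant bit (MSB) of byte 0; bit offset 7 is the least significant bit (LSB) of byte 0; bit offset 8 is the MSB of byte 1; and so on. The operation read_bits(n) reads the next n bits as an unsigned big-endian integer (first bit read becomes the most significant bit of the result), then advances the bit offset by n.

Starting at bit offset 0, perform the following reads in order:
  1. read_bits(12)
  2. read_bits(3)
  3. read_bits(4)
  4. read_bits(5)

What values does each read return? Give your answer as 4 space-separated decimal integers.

Read 1: bits[0:12] width=12 -> value=3566 (bin 110111101110); offset now 12 = byte 1 bit 4; 36 bits remain
Read 2: bits[12:15] width=3 -> value=3 (bin 011); offset now 15 = byte 1 bit 7; 33 bits remain
Read 3: bits[15:19] width=4 -> value=6 (bin 0110); offset now 19 = byte 2 bit 3; 29 bits remain
Read 4: bits[19:24] width=5 -> value=2 (bin 00010); offset now 24 = byte 3 bit 0; 24 bits remain

Answer: 3566 3 6 2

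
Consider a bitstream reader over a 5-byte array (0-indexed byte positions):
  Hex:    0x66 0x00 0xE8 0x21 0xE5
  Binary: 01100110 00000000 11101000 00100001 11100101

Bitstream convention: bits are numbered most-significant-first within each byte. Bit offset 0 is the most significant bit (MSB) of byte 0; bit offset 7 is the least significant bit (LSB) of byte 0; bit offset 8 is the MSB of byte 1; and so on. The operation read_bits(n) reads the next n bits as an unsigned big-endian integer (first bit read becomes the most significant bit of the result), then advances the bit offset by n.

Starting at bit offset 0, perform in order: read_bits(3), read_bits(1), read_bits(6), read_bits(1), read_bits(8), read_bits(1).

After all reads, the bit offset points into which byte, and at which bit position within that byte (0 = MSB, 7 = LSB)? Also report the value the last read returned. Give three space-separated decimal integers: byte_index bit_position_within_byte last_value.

Read 1: bits[0:3] width=3 -> value=3 (bin 011); offset now 3 = byte 0 bit 3; 37 bits remain
Read 2: bits[3:4] width=1 -> value=0 (bin 0); offset now 4 = byte 0 bit 4; 36 bits remain
Read 3: bits[4:10] width=6 -> value=24 (bin 011000); offset now 10 = byte 1 bit 2; 30 bits remain
Read 4: bits[10:11] width=1 -> value=0 (bin 0); offset now 11 = byte 1 bit 3; 29 bits remain
Read 5: bits[11:19] width=8 -> value=7 (bin 00000111); offset now 19 = byte 2 bit 3; 21 bits remain
Read 6: bits[19:20] width=1 -> value=0 (bin 0); offset now 20 = byte 2 bit 4; 20 bits remain

Answer: 2 4 0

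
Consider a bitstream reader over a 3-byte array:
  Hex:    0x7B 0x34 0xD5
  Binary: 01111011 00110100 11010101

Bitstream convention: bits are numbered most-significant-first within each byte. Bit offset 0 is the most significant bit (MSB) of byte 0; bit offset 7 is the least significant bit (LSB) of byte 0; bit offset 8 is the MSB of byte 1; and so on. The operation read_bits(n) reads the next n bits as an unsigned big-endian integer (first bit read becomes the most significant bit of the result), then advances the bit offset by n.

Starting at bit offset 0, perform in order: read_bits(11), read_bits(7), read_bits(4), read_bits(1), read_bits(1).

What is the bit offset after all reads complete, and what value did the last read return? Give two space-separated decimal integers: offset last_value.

Answer: 24 1

Derivation:
Read 1: bits[0:11] width=11 -> value=985 (bin 01111011001); offset now 11 = byte 1 bit 3; 13 bits remain
Read 2: bits[11:18] width=7 -> value=83 (bin 1010011); offset now 18 = byte 2 bit 2; 6 bits remain
Read 3: bits[18:22] width=4 -> value=5 (bin 0101); offset now 22 = byte 2 bit 6; 2 bits remain
Read 4: bits[22:23] width=1 -> value=0 (bin 0); offset now 23 = byte 2 bit 7; 1 bits remain
Read 5: bits[23:24] width=1 -> value=1 (bin 1); offset now 24 = byte 3 bit 0; 0 bits remain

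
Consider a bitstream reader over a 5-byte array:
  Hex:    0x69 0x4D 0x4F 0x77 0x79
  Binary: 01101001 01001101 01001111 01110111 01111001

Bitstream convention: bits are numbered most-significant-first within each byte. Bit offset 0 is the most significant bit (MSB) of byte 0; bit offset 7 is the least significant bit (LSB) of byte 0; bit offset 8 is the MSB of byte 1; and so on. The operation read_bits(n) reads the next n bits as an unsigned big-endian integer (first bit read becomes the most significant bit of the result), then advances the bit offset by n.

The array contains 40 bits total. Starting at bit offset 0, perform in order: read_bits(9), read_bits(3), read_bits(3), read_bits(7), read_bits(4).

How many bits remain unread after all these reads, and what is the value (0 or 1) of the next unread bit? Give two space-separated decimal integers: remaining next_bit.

Answer: 14 1

Derivation:
Read 1: bits[0:9] width=9 -> value=210 (bin 011010010); offset now 9 = byte 1 bit 1; 31 bits remain
Read 2: bits[9:12] width=3 -> value=4 (bin 100); offset now 12 = byte 1 bit 4; 28 bits remain
Read 3: bits[12:15] width=3 -> value=6 (bin 110); offset now 15 = byte 1 bit 7; 25 bits remain
Read 4: bits[15:22] width=7 -> value=83 (bin 1010011); offset now 22 = byte 2 bit 6; 18 bits remain
Read 5: bits[22:26] width=4 -> value=13 (bin 1101); offset now 26 = byte 3 bit 2; 14 bits remain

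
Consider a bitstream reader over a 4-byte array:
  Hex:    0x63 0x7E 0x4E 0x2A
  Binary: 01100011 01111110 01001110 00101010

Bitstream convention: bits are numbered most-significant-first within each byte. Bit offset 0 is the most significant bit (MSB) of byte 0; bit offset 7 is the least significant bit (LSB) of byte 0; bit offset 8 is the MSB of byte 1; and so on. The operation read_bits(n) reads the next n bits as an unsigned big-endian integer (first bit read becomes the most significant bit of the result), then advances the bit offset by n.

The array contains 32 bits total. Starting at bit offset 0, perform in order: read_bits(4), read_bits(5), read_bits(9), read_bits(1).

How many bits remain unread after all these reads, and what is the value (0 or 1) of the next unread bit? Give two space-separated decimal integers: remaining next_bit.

Read 1: bits[0:4] width=4 -> value=6 (bin 0110); offset now 4 = byte 0 bit 4; 28 bits remain
Read 2: bits[4:9] width=5 -> value=6 (bin 00110); offset now 9 = byte 1 bit 1; 23 bits remain
Read 3: bits[9:18] width=9 -> value=505 (bin 111111001); offset now 18 = byte 2 bit 2; 14 bits remain
Read 4: bits[18:19] width=1 -> value=0 (bin 0); offset now 19 = byte 2 bit 3; 13 bits remain

Answer: 13 0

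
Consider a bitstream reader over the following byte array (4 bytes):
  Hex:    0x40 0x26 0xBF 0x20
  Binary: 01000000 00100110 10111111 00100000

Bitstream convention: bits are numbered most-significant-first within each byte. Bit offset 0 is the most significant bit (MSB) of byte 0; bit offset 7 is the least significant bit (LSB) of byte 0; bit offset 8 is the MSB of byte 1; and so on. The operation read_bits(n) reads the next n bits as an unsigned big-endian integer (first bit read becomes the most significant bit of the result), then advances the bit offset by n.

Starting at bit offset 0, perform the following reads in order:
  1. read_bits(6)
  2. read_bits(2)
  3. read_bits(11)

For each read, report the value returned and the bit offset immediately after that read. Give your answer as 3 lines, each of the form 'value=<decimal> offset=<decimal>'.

Read 1: bits[0:6] width=6 -> value=16 (bin 010000); offset now 6 = byte 0 bit 6; 26 bits remain
Read 2: bits[6:8] width=2 -> value=0 (bin 00); offset now 8 = byte 1 bit 0; 24 bits remain
Read 3: bits[8:19] width=11 -> value=309 (bin 00100110101); offset now 19 = byte 2 bit 3; 13 bits remain

Answer: value=16 offset=6
value=0 offset=8
value=309 offset=19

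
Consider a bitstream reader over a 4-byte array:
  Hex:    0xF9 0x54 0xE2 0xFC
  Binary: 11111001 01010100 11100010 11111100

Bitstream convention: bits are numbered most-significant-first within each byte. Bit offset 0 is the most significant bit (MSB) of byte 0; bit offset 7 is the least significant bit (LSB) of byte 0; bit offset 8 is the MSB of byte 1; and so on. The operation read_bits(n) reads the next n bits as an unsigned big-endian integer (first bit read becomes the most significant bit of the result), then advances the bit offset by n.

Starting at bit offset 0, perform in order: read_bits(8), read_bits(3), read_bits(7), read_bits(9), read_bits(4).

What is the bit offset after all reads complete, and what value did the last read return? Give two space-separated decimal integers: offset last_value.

Answer: 31 14

Derivation:
Read 1: bits[0:8] width=8 -> value=249 (bin 11111001); offset now 8 = byte 1 bit 0; 24 bits remain
Read 2: bits[8:11] width=3 -> value=2 (bin 010); offset now 11 = byte 1 bit 3; 21 bits remain
Read 3: bits[11:18] width=7 -> value=83 (bin 1010011); offset now 18 = byte 2 bit 2; 14 bits remain
Read 4: bits[18:27] width=9 -> value=279 (bin 100010111); offset now 27 = byte 3 bit 3; 5 bits remain
Read 5: bits[27:31] width=4 -> value=14 (bin 1110); offset now 31 = byte 3 bit 7; 1 bits remain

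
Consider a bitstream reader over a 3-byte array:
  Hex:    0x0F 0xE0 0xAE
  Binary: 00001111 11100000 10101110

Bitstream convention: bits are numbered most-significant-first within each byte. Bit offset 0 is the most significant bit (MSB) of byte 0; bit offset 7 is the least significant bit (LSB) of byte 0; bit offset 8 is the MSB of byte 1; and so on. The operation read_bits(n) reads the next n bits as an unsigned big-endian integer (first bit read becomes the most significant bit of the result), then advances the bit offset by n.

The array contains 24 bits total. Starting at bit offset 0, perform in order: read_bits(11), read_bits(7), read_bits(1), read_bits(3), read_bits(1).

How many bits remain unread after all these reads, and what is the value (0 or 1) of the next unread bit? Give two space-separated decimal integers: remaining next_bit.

Read 1: bits[0:11] width=11 -> value=127 (bin 00001111111); offset now 11 = byte 1 bit 3; 13 bits remain
Read 2: bits[11:18] width=7 -> value=2 (bin 0000010); offset now 18 = byte 2 bit 2; 6 bits remain
Read 3: bits[18:19] width=1 -> value=1 (bin 1); offset now 19 = byte 2 bit 3; 5 bits remain
Read 4: bits[19:22] width=3 -> value=3 (bin 011); offset now 22 = byte 2 bit 6; 2 bits remain
Read 5: bits[22:23] width=1 -> value=1 (bin 1); offset now 23 = byte 2 bit 7; 1 bits remain

Answer: 1 0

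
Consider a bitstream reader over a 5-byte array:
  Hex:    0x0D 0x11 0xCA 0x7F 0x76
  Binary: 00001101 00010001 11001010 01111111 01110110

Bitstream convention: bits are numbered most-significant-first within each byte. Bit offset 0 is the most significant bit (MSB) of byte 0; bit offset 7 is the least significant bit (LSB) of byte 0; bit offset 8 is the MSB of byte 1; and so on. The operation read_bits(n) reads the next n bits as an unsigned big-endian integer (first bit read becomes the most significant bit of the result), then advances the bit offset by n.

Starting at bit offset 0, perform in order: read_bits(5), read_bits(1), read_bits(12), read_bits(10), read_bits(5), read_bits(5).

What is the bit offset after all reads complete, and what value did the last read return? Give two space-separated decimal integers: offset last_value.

Read 1: bits[0:5] width=5 -> value=1 (bin 00001); offset now 5 = byte 0 bit 5; 35 bits remain
Read 2: bits[5:6] width=1 -> value=1 (bin 1); offset now 6 = byte 0 bit 6; 34 bits remain
Read 3: bits[6:18] width=12 -> value=1095 (bin 010001000111); offset now 18 = byte 2 bit 2; 22 bits remain
Read 4: bits[18:28] width=10 -> value=167 (bin 0010100111); offset now 28 = byte 3 bit 4; 12 bits remain
Read 5: bits[28:33] width=5 -> value=30 (bin 11110); offset now 33 = byte 4 bit 1; 7 bits remain
Read 6: bits[33:38] width=5 -> value=29 (bin 11101); offset now 38 = byte 4 bit 6; 2 bits remain

Answer: 38 29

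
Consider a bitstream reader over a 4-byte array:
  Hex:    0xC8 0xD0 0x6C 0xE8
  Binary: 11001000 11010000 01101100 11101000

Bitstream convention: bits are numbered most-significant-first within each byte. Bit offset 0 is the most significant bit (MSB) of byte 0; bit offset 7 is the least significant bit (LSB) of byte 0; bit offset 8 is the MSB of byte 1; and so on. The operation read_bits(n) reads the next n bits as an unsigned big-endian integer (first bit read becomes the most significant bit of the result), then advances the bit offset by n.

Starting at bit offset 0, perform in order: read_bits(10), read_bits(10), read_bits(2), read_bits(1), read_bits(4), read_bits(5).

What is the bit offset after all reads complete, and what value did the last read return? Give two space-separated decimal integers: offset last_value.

Answer: 32 8

Derivation:
Read 1: bits[0:10] width=10 -> value=803 (bin 1100100011); offset now 10 = byte 1 bit 2; 22 bits remain
Read 2: bits[10:20] width=10 -> value=262 (bin 0100000110); offset now 20 = byte 2 bit 4; 12 bits remain
Read 3: bits[20:22] width=2 -> value=3 (bin 11); offset now 22 = byte 2 bit 6; 10 bits remain
Read 4: bits[22:23] width=1 -> value=0 (bin 0); offset now 23 = byte 2 bit 7; 9 bits remain
Read 5: bits[23:27] width=4 -> value=7 (bin 0111); offset now 27 = byte 3 bit 3; 5 bits remain
Read 6: bits[27:32] width=5 -> value=8 (bin 01000); offset now 32 = byte 4 bit 0; 0 bits remain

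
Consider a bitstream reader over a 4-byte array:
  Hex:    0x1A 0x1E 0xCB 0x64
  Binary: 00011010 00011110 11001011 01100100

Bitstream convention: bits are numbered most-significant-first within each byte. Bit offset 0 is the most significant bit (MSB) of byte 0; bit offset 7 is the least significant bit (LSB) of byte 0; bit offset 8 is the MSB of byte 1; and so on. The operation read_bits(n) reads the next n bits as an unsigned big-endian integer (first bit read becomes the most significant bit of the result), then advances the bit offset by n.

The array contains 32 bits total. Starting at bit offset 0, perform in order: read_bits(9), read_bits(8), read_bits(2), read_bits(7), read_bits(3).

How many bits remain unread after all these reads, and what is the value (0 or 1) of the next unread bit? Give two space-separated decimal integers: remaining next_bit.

Answer: 3 1

Derivation:
Read 1: bits[0:9] width=9 -> value=52 (bin 000110100); offset now 9 = byte 1 bit 1; 23 bits remain
Read 2: bits[9:17] width=8 -> value=61 (bin 00111101); offset now 17 = byte 2 bit 1; 15 bits remain
Read 3: bits[17:19] width=2 -> value=2 (bin 10); offset now 19 = byte 2 bit 3; 13 bits remain
Read 4: bits[19:26] width=7 -> value=45 (bin 0101101); offset now 26 = byte 3 bit 2; 6 bits remain
Read 5: bits[26:29] width=3 -> value=4 (bin 100); offset now 29 = byte 3 bit 5; 3 bits remain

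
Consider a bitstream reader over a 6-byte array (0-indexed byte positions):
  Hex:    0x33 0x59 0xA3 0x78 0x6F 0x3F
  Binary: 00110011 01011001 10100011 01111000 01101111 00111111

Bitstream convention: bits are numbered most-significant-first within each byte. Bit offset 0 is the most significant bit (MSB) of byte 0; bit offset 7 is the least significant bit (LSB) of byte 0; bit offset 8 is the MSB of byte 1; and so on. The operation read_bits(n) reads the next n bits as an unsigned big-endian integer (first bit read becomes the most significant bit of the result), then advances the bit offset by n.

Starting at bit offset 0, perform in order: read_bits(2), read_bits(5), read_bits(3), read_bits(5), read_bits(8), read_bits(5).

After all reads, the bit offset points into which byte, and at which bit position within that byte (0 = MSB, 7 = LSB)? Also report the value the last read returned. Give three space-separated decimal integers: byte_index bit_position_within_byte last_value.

Answer: 3 4 23

Derivation:
Read 1: bits[0:2] width=2 -> value=0 (bin 00); offset now 2 = byte 0 bit 2; 46 bits remain
Read 2: bits[2:7] width=5 -> value=25 (bin 11001); offset now 7 = byte 0 bit 7; 41 bits remain
Read 3: bits[7:10] width=3 -> value=5 (bin 101); offset now 10 = byte 1 bit 2; 38 bits remain
Read 4: bits[10:15] width=5 -> value=12 (bin 01100); offset now 15 = byte 1 bit 7; 33 bits remain
Read 5: bits[15:23] width=8 -> value=209 (bin 11010001); offset now 23 = byte 2 bit 7; 25 bits remain
Read 6: bits[23:28] width=5 -> value=23 (bin 10111); offset now 28 = byte 3 bit 4; 20 bits remain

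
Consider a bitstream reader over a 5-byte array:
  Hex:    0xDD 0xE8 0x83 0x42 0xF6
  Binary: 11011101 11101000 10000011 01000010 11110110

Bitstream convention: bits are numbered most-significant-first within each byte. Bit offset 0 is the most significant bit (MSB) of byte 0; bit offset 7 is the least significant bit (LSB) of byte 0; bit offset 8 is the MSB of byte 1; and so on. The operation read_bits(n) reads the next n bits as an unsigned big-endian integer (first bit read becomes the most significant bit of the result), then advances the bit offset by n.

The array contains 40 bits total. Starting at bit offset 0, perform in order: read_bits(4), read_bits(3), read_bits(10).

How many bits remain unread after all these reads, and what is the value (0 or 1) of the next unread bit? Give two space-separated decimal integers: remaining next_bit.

Read 1: bits[0:4] width=4 -> value=13 (bin 1101); offset now 4 = byte 0 bit 4; 36 bits remain
Read 2: bits[4:7] width=3 -> value=6 (bin 110); offset now 7 = byte 0 bit 7; 33 bits remain
Read 3: bits[7:17] width=10 -> value=977 (bin 1111010001); offset now 17 = byte 2 bit 1; 23 bits remain

Answer: 23 0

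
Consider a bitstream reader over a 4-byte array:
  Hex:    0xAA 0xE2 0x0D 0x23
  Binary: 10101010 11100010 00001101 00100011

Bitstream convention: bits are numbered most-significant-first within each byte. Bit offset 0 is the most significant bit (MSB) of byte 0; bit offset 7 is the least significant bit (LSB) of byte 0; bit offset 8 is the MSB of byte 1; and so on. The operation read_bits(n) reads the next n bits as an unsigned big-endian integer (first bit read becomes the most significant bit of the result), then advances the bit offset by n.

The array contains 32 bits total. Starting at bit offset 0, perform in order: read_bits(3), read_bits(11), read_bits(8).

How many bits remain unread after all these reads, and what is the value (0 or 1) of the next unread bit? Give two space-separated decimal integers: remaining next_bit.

Answer: 10 0

Derivation:
Read 1: bits[0:3] width=3 -> value=5 (bin 101); offset now 3 = byte 0 bit 3; 29 bits remain
Read 2: bits[3:14] width=11 -> value=696 (bin 01010111000); offset now 14 = byte 1 bit 6; 18 bits remain
Read 3: bits[14:22] width=8 -> value=131 (bin 10000011); offset now 22 = byte 2 bit 6; 10 bits remain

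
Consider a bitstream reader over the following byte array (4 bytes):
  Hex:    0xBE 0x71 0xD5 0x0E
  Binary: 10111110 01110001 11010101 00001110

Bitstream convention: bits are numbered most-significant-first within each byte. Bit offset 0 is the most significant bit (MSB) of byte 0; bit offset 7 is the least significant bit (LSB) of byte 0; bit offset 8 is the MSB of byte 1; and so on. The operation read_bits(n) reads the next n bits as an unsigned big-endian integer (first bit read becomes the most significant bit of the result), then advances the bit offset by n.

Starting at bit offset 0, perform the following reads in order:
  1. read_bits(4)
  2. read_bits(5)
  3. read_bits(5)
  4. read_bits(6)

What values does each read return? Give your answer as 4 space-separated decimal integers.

Read 1: bits[0:4] width=4 -> value=11 (bin 1011); offset now 4 = byte 0 bit 4; 28 bits remain
Read 2: bits[4:9] width=5 -> value=28 (bin 11100); offset now 9 = byte 1 bit 1; 23 bits remain
Read 3: bits[9:14] width=5 -> value=28 (bin 11100); offset now 14 = byte 1 bit 6; 18 bits remain
Read 4: bits[14:20] width=6 -> value=29 (bin 011101); offset now 20 = byte 2 bit 4; 12 bits remain

Answer: 11 28 28 29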